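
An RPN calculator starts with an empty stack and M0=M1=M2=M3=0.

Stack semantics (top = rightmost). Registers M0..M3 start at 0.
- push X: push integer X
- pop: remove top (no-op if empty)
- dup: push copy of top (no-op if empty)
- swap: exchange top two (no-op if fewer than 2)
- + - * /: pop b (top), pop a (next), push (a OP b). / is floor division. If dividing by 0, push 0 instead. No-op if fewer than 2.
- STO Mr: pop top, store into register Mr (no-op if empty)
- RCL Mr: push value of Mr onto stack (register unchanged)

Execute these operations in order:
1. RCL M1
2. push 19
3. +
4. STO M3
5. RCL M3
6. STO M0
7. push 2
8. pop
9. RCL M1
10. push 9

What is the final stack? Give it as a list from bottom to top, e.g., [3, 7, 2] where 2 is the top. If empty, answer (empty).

After op 1 (RCL M1): stack=[0] mem=[0,0,0,0]
After op 2 (push 19): stack=[0,19] mem=[0,0,0,0]
After op 3 (+): stack=[19] mem=[0,0,0,0]
After op 4 (STO M3): stack=[empty] mem=[0,0,0,19]
After op 5 (RCL M3): stack=[19] mem=[0,0,0,19]
After op 6 (STO M0): stack=[empty] mem=[19,0,0,19]
After op 7 (push 2): stack=[2] mem=[19,0,0,19]
After op 8 (pop): stack=[empty] mem=[19,0,0,19]
After op 9 (RCL M1): stack=[0] mem=[19,0,0,19]
After op 10 (push 9): stack=[0,9] mem=[19,0,0,19]

Answer: [0, 9]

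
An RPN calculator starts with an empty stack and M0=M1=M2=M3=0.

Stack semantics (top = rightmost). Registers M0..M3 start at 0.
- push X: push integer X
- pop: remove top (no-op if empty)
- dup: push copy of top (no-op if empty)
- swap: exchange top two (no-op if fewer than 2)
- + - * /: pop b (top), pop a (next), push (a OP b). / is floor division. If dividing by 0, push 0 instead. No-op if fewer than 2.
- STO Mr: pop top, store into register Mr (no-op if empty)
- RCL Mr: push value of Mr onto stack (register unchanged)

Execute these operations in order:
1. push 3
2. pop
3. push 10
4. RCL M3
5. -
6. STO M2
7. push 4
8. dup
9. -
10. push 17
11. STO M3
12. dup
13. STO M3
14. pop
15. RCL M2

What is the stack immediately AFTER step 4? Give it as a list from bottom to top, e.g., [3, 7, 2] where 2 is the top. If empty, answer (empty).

After op 1 (push 3): stack=[3] mem=[0,0,0,0]
After op 2 (pop): stack=[empty] mem=[0,0,0,0]
After op 3 (push 10): stack=[10] mem=[0,0,0,0]
After op 4 (RCL M3): stack=[10,0] mem=[0,0,0,0]

[10, 0]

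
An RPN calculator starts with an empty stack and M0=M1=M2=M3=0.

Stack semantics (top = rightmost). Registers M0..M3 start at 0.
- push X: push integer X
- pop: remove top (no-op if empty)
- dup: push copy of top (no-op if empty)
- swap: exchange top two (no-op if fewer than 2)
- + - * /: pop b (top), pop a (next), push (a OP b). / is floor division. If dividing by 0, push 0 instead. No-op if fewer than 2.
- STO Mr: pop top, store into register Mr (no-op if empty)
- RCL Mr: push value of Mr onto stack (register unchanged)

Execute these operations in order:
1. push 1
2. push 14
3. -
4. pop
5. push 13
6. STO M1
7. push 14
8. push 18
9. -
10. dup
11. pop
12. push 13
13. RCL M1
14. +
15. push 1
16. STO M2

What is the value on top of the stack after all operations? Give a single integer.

After op 1 (push 1): stack=[1] mem=[0,0,0,0]
After op 2 (push 14): stack=[1,14] mem=[0,0,0,0]
After op 3 (-): stack=[-13] mem=[0,0,0,0]
After op 4 (pop): stack=[empty] mem=[0,0,0,0]
After op 5 (push 13): stack=[13] mem=[0,0,0,0]
After op 6 (STO M1): stack=[empty] mem=[0,13,0,0]
After op 7 (push 14): stack=[14] mem=[0,13,0,0]
After op 8 (push 18): stack=[14,18] mem=[0,13,0,0]
After op 9 (-): stack=[-4] mem=[0,13,0,0]
After op 10 (dup): stack=[-4,-4] mem=[0,13,0,0]
After op 11 (pop): stack=[-4] mem=[0,13,0,0]
After op 12 (push 13): stack=[-4,13] mem=[0,13,0,0]
After op 13 (RCL M1): stack=[-4,13,13] mem=[0,13,0,0]
After op 14 (+): stack=[-4,26] mem=[0,13,0,0]
After op 15 (push 1): stack=[-4,26,1] mem=[0,13,0,0]
After op 16 (STO M2): stack=[-4,26] mem=[0,13,1,0]

Answer: 26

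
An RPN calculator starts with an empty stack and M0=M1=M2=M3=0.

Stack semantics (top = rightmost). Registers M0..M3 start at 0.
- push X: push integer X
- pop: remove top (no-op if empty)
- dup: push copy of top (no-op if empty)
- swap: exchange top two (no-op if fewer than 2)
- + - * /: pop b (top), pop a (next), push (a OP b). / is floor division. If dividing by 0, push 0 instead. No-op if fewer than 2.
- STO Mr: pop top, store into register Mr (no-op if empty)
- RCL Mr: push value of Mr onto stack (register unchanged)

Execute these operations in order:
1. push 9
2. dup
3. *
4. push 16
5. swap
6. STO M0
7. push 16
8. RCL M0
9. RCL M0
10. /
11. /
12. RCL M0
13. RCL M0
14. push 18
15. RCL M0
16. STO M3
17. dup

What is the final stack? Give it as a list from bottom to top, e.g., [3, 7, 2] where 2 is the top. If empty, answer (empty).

After op 1 (push 9): stack=[9] mem=[0,0,0,0]
After op 2 (dup): stack=[9,9] mem=[0,0,0,0]
After op 3 (*): stack=[81] mem=[0,0,0,0]
After op 4 (push 16): stack=[81,16] mem=[0,0,0,0]
After op 5 (swap): stack=[16,81] mem=[0,0,0,0]
After op 6 (STO M0): stack=[16] mem=[81,0,0,0]
After op 7 (push 16): stack=[16,16] mem=[81,0,0,0]
After op 8 (RCL M0): stack=[16,16,81] mem=[81,0,0,0]
After op 9 (RCL M0): stack=[16,16,81,81] mem=[81,0,0,0]
After op 10 (/): stack=[16,16,1] mem=[81,0,0,0]
After op 11 (/): stack=[16,16] mem=[81,0,0,0]
After op 12 (RCL M0): stack=[16,16,81] mem=[81,0,0,0]
After op 13 (RCL M0): stack=[16,16,81,81] mem=[81,0,0,0]
After op 14 (push 18): stack=[16,16,81,81,18] mem=[81,0,0,0]
After op 15 (RCL M0): stack=[16,16,81,81,18,81] mem=[81,0,0,0]
After op 16 (STO M3): stack=[16,16,81,81,18] mem=[81,0,0,81]
After op 17 (dup): stack=[16,16,81,81,18,18] mem=[81,0,0,81]

Answer: [16, 16, 81, 81, 18, 18]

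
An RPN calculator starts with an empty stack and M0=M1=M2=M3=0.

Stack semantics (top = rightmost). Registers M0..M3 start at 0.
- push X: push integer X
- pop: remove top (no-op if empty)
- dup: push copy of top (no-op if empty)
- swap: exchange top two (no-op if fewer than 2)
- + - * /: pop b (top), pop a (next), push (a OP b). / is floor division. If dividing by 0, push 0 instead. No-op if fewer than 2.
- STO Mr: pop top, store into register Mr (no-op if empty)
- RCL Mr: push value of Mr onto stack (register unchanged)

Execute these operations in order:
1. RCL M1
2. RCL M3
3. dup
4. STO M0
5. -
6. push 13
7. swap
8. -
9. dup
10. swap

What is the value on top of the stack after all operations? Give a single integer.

After op 1 (RCL M1): stack=[0] mem=[0,0,0,0]
After op 2 (RCL M3): stack=[0,0] mem=[0,0,0,0]
After op 3 (dup): stack=[0,0,0] mem=[0,0,0,0]
After op 4 (STO M0): stack=[0,0] mem=[0,0,0,0]
After op 5 (-): stack=[0] mem=[0,0,0,0]
After op 6 (push 13): stack=[0,13] mem=[0,0,0,0]
After op 7 (swap): stack=[13,0] mem=[0,0,0,0]
After op 8 (-): stack=[13] mem=[0,0,0,0]
After op 9 (dup): stack=[13,13] mem=[0,0,0,0]
After op 10 (swap): stack=[13,13] mem=[0,0,0,0]

Answer: 13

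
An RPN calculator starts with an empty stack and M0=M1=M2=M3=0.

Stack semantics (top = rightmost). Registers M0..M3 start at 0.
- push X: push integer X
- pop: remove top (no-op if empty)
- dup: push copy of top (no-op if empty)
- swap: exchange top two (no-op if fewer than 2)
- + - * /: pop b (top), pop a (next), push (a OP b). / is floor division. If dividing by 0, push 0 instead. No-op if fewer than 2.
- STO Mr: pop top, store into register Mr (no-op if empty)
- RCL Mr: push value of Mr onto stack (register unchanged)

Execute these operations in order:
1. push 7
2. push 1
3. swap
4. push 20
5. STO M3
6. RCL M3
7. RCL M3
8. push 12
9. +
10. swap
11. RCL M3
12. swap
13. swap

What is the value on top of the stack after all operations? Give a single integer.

After op 1 (push 7): stack=[7] mem=[0,0,0,0]
After op 2 (push 1): stack=[7,1] mem=[0,0,0,0]
After op 3 (swap): stack=[1,7] mem=[0,0,0,0]
After op 4 (push 20): stack=[1,7,20] mem=[0,0,0,0]
After op 5 (STO M3): stack=[1,7] mem=[0,0,0,20]
After op 6 (RCL M3): stack=[1,7,20] mem=[0,0,0,20]
After op 7 (RCL M3): stack=[1,7,20,20] mem=[0,0,0,20]
After op 8 (push 12): stack=[1,7,20,20,12] mem=[0,0,0,20]
After op 9 (+): stack=[1,7,20,32] mem=[0,0,0,20]
After op 10 (swap): stack=[1,7,32,20] mem=[0,0,0,20]
After op 11 (RCL M3): stack=[1,7,32,20,20] mem=[0,0,0,20]
After op 12 (swap): stack=[1,7,32,20,20] mem=[0,0,0,20]
After op 13 (swap): stack=[1,7,32,20,20] mem=[0,0,0,20]

Answer: 20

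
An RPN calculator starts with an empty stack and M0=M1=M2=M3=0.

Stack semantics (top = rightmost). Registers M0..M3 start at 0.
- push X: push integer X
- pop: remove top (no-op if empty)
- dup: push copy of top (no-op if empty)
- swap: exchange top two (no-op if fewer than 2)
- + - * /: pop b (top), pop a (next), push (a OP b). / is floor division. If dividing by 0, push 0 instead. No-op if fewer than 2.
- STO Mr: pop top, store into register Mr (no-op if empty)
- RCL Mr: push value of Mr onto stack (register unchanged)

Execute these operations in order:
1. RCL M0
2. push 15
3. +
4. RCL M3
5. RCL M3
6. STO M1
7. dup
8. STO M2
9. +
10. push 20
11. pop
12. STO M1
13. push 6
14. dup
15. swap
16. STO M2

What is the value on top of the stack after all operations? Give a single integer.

After op 1 (RCL M0): stack=[0] mem=[0,0,0,0]
After op 2 (push 15): stack=[0,15] mem=[0,0,0,0]
After op 3 (+): stack=[15] mem=[0,0,0,0]
After op 4 (RCL M3): stack=[15,0] mem=[0,0,0,0]
After op 5 (RCL M3): stack=[15,0,0] mem=[0,0,0,0]
After op 6 (STO M1): stack=[15,0] mem=[0,0,0,0]
After op 7 (dup): stack=[15,0,0] mem=[0,0,0,0]
After op 8 (STO M2): stack=[15,0] mem=[0,0,0,0]
After op 9 (+): stack=[15] mem=[0,0,0,0]
After op 10 (push 20): stack=[15,20] mem=[0,0,0,0]
After op 11 (pop): stack=[15] mem=[0,0,0,0]
After op 12 (STO M1): stack=[empty] mem=[0,15,0,0]
After op 13 (push 6): stack=[6] mem=[0,15,0,0]
After op 14 (dup): stack=[6,6] mem=[0,15,0,0]
After op 15 (swap): stack=[6,6] mem=[0,15,0,0]
After op 16 (STO M2): stack=[6] mem=[0,15,6,0]

Answer: 6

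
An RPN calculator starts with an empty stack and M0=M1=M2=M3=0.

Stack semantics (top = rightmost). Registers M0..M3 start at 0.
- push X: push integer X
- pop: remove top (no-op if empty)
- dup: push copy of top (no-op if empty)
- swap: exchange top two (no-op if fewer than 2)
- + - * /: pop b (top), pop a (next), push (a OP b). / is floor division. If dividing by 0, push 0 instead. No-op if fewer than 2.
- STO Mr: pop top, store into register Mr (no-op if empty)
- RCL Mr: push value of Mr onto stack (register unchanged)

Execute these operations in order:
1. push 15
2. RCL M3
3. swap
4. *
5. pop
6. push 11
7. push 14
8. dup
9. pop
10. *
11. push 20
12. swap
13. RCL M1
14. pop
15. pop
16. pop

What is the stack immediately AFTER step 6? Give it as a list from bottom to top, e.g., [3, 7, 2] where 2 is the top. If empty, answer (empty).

After op 1 (push 15): stack=[15] mem=[0,0,0,0]
After op 2 (RCL M3): stack=[15,0] mem=[0,0,0,0]
After op 3 (swap): stack=[0,15] mem=[0,0,0,0]
After op 4 (*): stack=[0] mem=[0,0,0,0]
After op 5 (pop): stack=[empty] mem=[0,0,0,0]
After op 6 (push 11): stack=[11] mem=[0,0,0,0]

[11]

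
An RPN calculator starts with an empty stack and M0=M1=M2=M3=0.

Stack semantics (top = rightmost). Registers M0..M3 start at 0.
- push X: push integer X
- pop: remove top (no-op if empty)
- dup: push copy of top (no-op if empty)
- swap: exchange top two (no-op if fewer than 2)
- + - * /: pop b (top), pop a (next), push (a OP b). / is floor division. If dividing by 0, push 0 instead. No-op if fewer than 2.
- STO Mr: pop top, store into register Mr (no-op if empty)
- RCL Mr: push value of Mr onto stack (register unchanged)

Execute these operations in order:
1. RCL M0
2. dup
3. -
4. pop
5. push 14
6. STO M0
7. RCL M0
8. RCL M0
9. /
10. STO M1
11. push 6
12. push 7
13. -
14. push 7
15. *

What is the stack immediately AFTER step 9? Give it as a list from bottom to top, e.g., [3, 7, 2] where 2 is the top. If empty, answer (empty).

After op 1 (RCL M0): stack=[0] mem=[0,0,0,0]
After op 2 (dup): stack=[0,0] mem=[0,0,0,0]
After op 3 (-): stack=[0] mem=[0,0,0,0]
After op 4 (pop): stack=[empty] mem=[0,0,0,0]
After op 5 (push 14): stack=[14] mem=[0,0,0,0]
After op 6 (STO M0): stack=[empty] mem=[14,0,0,0]
After op 7 (RCL M0): stack=[14] mem=[14,0,0,0]
After op 8 (RCL M0): stack=[14,14] mem=[14,0,0,0]
After op 9 (/): stack=[1] mem=[14,0,0,0]

[1]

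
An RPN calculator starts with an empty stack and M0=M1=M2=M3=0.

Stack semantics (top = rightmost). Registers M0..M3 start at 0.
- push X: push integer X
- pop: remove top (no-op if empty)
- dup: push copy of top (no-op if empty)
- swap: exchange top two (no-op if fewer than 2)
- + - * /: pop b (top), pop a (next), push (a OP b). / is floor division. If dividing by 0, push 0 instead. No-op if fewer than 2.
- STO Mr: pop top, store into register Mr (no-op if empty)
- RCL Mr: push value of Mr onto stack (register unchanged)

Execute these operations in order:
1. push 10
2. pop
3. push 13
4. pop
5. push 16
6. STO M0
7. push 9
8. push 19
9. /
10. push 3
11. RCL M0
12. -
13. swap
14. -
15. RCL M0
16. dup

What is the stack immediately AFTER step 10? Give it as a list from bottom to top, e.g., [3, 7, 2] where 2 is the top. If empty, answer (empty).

After op 1 (push 10): stack=[10] mem=[0,0,0,0]
After op 2 (pop): stack=[empty] mem=[0,0,0,0]
After op 3 (push 13): stack=[13] mem=[0,0,0,0]
After op 4 (pop): stack=[empty] mem=[0,0,0,0]
After op 5 (push 16): stack=[16] mem=[0,0,0,0]
After op 6 (STO M0): stack=[empty] mem=[16,0,0,0]
After op 7 (push 9): stack=[9] mem=[16,0,0,0]
After op 8 (push 19): stack=[9,19] mem=[16,0,0,0]
After op 9 (/): stack=[0] mem=[16,0,0,0]
After op 10 (push 3): stack=[0,3] mem=[16,0,0,0]

[0, 3]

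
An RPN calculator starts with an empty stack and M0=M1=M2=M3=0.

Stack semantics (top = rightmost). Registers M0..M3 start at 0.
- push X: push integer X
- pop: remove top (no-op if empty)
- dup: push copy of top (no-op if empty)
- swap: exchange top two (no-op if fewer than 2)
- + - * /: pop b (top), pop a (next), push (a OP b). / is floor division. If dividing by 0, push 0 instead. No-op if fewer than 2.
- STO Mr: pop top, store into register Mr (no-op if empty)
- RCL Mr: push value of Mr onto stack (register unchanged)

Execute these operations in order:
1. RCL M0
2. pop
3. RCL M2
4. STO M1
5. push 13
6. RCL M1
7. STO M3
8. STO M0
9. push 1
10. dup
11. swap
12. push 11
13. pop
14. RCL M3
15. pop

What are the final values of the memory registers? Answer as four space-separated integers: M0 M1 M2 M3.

Answer: 13 0 0 0

Derivation:
After op 1 (RCL M0): stack=[0] mem=[0,0,0,0]
After op 2 (pop): stack=[empty] mem=[0,0,0,0]
After op 3 (RCL M2): stack=[0] mem=[0,0,0,0]
After op 4 (STO M1): stack=[empty] mem=[0,0,0,0]
After op 5 (push 13): stack=[13] mem=[0,0,0,0]
After op 6 (RCL M1): stack=[13,0] mem=[0,0,0,0]
After op 7 (STO M3): stack=[13] mem=[0,0,0,0]
After op 8 (STO M0): stack=[empty] mem=[13,0,0,0]
After op 9 (push 1): stack=[1] mem=[13,0,0,0]
After op 10 (dup): stack=[1,1] mem=[13,0,0,0]
After op 11 (swap): stack=[1,1] mem=[13,0,0,0]
After op 12 (push 11): stack=[1,1,11] mem=[13,0,0,0]
After op 13 (pop): stack=[1,1] mem=[13,0,0,0]
After op 14 (RCL M3): stack=[1,1,0] mem=[13,0,0,0]
After op 15 (pop): stack=[1,1] mem=[13,0,0,0]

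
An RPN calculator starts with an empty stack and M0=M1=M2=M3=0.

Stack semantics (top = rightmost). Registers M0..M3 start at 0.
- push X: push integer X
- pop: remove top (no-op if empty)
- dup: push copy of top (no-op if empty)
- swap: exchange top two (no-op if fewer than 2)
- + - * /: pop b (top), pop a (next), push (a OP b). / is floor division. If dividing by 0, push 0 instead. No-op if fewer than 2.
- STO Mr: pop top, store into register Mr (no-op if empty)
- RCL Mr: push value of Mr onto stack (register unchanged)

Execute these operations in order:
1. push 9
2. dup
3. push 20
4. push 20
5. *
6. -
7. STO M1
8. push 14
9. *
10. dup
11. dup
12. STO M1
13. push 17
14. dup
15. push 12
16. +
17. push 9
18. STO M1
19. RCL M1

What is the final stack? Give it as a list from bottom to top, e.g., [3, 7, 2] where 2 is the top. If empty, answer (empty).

Answer: [126, 126, 17, 29, 9]

Derivation:
After op 1 (push 9): stack=[9] mem=[0,0,0,0]
After op 2 (dup): stack=[9,9] mem=[0,0,0,0]
After op 3 (push 20): stack=[9,9,20] mem=[0,0,0,0]
After op 4 (push 20): stack=[9,9,20,20] mem=[0,0,0,0]
After op 5 (*): stack=[9,9,400] mem=[0,0,0,0]
After op 6 (-): stack=[9,-391] mem=[0,0,0,0]
After op 7 (STO M1): stack=[9] mem=[0,-391,0,0]
After op 8 (push 14): stack=[9,14] mem=[0,-391,0,0]
After op 9 (*): stack=[126] mem=[0,-391,0,0]
After op 10 (dup): stack=[126,126] mem=[0,-391,0,0]
After op 11 (dup): stack=[126,126,126] mem=[0,-391,0,0]
After op 12 (STO M1): stack=[126,126] mem=[0,126,0,0]
After op 13 (push 17): stack=[126,126,17] mem=[0,126,0,0]
After op 14 (dup): stack=[126,126,17,17] mem=[0,126,0,0]
After op 15 (push 12): stack=[126,126,17,17,12] mem=[0,126,0,0]
After op 16 (+): stack=[126,126,17,29] mem=[0,126,0,0]
After op 17 (push 9): stack=[126,126,17,29,9] mem=[0,126,0,0]
After op 18 (STO M1): stack=[126,126,17,29] mem=[0,9,0,0]
After op 19 (RCL M1): stack=[126,126,17,29,9] mem=[0,9,0,0]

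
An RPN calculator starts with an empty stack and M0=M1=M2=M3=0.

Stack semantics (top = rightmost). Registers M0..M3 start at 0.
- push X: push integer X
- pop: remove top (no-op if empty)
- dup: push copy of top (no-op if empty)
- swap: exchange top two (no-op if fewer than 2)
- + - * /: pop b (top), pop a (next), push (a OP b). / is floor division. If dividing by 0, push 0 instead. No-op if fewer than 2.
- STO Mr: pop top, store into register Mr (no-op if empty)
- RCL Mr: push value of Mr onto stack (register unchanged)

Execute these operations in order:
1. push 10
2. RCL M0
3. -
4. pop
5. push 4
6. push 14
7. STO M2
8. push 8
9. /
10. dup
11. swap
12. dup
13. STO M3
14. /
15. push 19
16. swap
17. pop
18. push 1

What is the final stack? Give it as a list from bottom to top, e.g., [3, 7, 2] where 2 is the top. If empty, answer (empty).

Answer: [19, 1]

Derivation:
After op 1 (push 10): stack=[10] mem=[0,0,0,0]
After op 2 (RCL M0): stack=[10,0] mem=[0,0,0,0]
After op 3 (-): stack=[10] mem=[0,0,0,0]
After op 4 (pop): stack=[empty] mem=[0,0,0,0]
After op 5 (push 4): stack=[4] mem=[0,0,0,0]
After op 6 (push 14): stack=[4,14] mem=[0,0,0,0]
After op 7 (STO M2): stack=[4] mem=[0,0,14,0]
After op 8 (push 8): stack=[4,8] mem=[0,0,14,0]
After op 9 (/): stack=[0] mem=[0,0,14,0]
After op 10 (dup): stack=[0,0] mem=[0,0,14,0]
After op 11 (swap): stack=[0,0] mem=[0,0,14,0]
After op 12 (dup): stack=[0,0,0] mem=[0,0,14,0]
After op 13 (STO M3): stack=[0,0] mem=[0,0,14,0]
After op 14 (/): stack=[0] mem=[0,0,14,0]
After op 15 (push 19): stack=[0,19] mem=[0,0,14,0]
After op 16 (swap): stack=[19,0] mem=[0,0,14,0]
After op 17 (pop): stack=[19] mem=[0,0,14,0]
After op 18 (push 1): stack=[19,1] mem=[0,0,14,0]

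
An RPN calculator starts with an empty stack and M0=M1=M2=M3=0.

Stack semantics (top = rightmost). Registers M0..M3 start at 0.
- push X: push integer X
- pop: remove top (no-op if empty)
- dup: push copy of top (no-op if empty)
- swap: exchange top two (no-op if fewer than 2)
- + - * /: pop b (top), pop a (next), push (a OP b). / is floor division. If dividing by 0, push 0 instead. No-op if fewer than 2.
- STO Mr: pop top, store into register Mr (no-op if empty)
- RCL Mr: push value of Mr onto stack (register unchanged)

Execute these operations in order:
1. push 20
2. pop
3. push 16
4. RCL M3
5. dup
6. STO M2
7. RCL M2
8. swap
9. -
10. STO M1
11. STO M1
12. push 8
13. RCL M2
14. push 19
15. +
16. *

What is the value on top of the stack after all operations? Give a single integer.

Answer: 152

Derivation:
After op 1 (push 20): stack=[20] mem=[0,0,0,0]
After op 2 (pop): stack=[empty] mem=[0,0,0,0]
After op 3 (push 16): stack=[16] mem=[0,0,0,0]
After op 4 (RCL M3): stack=[16,0] mem=[0,0,0,0]
After op 5 (dup): stack=[16,0,0] mem=[0,0,0,0]
After op 6 (STO M2): stack=[16,0] mem=[0,0,0,0]
After op 7 (RCL M2): stack=[16,0,0] mem=[0,0,0,0]
After op 8 (swap): stack=[16,0,0] mem=[0,0,0,0]
After op 9 (-): stack=[16,0] mem=[0,0,0,0]
After op 10 (STO M1): stack=[16] mem=[0,0,0,0]
After op 11 (STO M1): stack=[empty] mem=[0,16,0,0]
After op 12 (push 8): stack=[8] mem=[0,16,0,0]
After op 13 (RCL M2): stack=[8,0] mem=[0,16,0,0]
After op 14 (push 19): stack=[8,0,19] mem=[0,16,0,0]
After op 15 (+): stack=[8,19] mem=[0,16,0,0]
After op 16 (*): stack=[152] mem=[0,16,0,0]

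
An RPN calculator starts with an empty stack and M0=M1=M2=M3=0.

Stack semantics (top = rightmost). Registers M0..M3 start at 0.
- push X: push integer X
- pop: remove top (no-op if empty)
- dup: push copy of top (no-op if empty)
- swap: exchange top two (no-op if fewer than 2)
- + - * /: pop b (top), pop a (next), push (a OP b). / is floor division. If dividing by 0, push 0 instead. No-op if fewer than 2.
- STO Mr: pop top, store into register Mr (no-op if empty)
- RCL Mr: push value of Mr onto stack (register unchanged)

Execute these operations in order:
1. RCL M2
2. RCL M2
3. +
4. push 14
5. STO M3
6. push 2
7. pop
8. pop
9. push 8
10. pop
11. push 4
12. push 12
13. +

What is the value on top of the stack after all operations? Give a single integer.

Answer: 16

Derivation:
After op 1 (RCL M2): stack=[0] mem=[0,0,0,0]
After op 2 (RCL M2): stack=[0,0] mem=[0,0,0,0]
After op 3 (+): stack=[0] mem=[0,0,0,0]
After op 4 (push 14): stack=[0,14] mem=[0,0,0,0]
After op 5 (STO M3): stack=[0] mem=[0,0,0,14]
After op 6 (push 2): stack=[0,2] mem=[0,0,0,14]
After op 7 (pop): stack=[0] mem=[0,0,0,14]
After op 8 (pop): stack=[empty] mem=[0,0,0,14]
After op 9 (push 8): stack=[8] mem=[0,0,0,14]
After op 10 (pop): stack=[empty] mem=[0,0,0,14]
After op 11 (push 4): stack=[4] mem=[0,0,0,14]
After op 12 (push 12): stack=[4,12] mem=[0,0,0,14]
After op 13 (+): stack=[16] mem=[0,0,0,14]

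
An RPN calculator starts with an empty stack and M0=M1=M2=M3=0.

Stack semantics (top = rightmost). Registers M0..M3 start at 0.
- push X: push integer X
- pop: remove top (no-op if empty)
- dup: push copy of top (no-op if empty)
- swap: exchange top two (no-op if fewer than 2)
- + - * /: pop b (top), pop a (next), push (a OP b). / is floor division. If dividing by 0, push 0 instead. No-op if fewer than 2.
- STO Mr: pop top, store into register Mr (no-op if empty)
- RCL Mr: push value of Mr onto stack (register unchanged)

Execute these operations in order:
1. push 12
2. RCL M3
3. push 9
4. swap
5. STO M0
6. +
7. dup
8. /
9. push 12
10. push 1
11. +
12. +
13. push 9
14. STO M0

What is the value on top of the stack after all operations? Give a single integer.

Answer: 14

Derivation:
After op 1 (push 12): stack=[12] mem=[0,0,0,0]
After op 2 (RCL M3): stack=[12,0] mem=[0,0,0,0]
After op 3 (push 9): stack=[12,0,9] mem=[0,0,0,0]
After op 4 (swap): stack=[12,9,0] mem=[0,0,0,0]
After op 5 (STO M0): stack=[12,9] mem=[0,0,0,0]
After op 6 (+): stack=[21] mem=[0,0,0,0]
After op 7 (dup): stack=[21,21] mem=[0,0,0,0]
After op 8 (/): stack=[1] mem=[0,0,0,0]
After op 9 (push 12): stack=[1,12] mem=[0,0,0,0]
After op 10 (push 1): stack=[1,12,1] mem=[0,0,0,0]
After op 11 (+): stack=[1,13] mem=[0,0,0,0]
After op 12 (+): stack=[14] mem=[0,0,0,0]
After op 13 (push 9): stack=[14,9] mem=[0,0,0,0]
After op 14 (STO M0): stack=[14] mem=[9,0,0,0]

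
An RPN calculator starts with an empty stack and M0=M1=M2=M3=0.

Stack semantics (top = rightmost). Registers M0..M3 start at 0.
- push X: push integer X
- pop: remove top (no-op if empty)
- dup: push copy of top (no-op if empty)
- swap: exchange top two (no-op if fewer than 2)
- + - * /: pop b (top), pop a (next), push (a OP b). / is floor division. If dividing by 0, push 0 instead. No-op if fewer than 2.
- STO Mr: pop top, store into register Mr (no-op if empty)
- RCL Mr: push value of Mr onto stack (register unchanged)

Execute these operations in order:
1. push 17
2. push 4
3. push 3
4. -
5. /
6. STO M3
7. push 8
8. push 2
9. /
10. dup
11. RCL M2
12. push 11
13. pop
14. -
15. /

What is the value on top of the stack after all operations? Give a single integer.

Answer: 1

Derivation:
After op 1 (push 17): stack=[17] mem=[0,0,0,0]
After op 2 (push 4): stack=[17,4] mem=[0,0,0,0]
After op 3 (push 3): stack=[17,4,3] mem=[0,0,0,0]
After op 4 (-): stack=[17,1] mem=[0,0,0,0]
After op 5 (/): stack=[17] mem=[0,0,0,0]
After op 6 (STO M3): stack=[empty] mem=[0,0,0,17]
After op 7 (push 8): stack=[8] mem=[0,0,0,17]
After op 8 (push 2): stack=[8,2] mem=[0,0,0,17]
After op 9 (/): stack=[4] mem=[0,0,0,17]
After op 10 (dup): stack=[4,4] mem=[0,0,0,17]
After op 11 (RCL M2): stack=[4,4,0] mem=[0,0,0,17]
After op 12 (push 11): stack=[4,4,0,11] mem=[0,0,0,17]
After op 13 (pop): stack=[4,4,0] mem=[0,0,0,17]
After op 14 (-): stack=[4,4] mem=[0,0,0,17]
After op 15 (/): stack=[1] mem=[0,0,0,17]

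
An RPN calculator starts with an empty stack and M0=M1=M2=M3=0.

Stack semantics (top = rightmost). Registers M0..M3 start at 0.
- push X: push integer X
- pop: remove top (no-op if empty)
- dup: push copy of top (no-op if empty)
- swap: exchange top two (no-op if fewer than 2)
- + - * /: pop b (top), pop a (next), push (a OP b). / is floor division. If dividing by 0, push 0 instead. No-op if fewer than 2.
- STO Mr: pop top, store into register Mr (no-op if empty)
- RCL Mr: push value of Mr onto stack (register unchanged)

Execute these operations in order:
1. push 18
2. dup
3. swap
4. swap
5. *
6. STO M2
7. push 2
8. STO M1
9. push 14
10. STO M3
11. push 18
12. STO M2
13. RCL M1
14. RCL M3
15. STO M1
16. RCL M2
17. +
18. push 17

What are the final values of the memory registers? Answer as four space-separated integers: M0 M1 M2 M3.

Answer: 0 14 18 14

Derivation:
After op 1 (push 18): stack=[18] mem=[0,0,0,0]
After op 2 (dup): stack=[18,18] mem=[0,0,0,0]
After op 3 (swap): stack=[18,18] mem=[0,0,0,0]
After op 4 (swap): stack=[18,18] mem=[0,0,0,0]
After op 5 (*): stack=[324] mem=[0,0,0,0]
After op 6 (STO M2): stack=[empty] mem=[0,0,324,0]
After op 7 (push 2): stack=[2] mem=[0,0,324,0]
After op 8 (STO M1): stack=[empty] mem=[0,2,324,0]
After op 9 (push 14): stack=[14] mem=[0,2,324,0]
After op 10 (STO M3): stack=[empty] mem=[0,2,324,14]
After op 11 (push 18): stack=[18] mem=[0,2,324,14]
After op 12 (STO M2): stack=[empty] mem=[0,2,18,14]
After op 13 (RCL M1): stack=[2] mem=[0,2,18,14]
After op 14 (RCL M3): stack=[2,14] mem=[0,2,18,14]
After op 15 (STO M1): stack=[2] mem=[0,14,18,14]
After op 16 (RCL M2): stack=[2,18] mem=[0,14,18,14]
After op 17 (+): stack=[20] mem=[0,14,18,14]
After op 18 (push 17): stack=[20,17] mem=[0,14,18,14]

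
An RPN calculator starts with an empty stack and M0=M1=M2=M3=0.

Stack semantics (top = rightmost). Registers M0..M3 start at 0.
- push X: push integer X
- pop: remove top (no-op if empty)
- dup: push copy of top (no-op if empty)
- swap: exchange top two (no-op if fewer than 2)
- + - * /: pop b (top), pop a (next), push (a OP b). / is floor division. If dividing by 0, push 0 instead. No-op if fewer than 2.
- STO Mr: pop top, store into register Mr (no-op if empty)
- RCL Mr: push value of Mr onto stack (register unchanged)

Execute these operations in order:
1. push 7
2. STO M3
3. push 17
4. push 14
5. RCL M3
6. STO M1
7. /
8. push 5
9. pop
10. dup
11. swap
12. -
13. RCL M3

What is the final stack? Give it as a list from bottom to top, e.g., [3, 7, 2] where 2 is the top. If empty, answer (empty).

Answer: [0, 7]

Derivation:
After op 1 (push 7): stack=[7] mem=[0,0,0,0]
After op 2 (STO M3): stack=[empty] mem=[0,0,0,7]
After op 3 (push 17): stack=[17] mem=[0,0,0,7]
After op 4 (push 14): stack=[17,14] mem=[0,0,0,7]
After op 5 (RCL M3): stack=[17,14,7] mem=[0,0,0,7]
After op 6 (STO M1): stack=[17,14] mem=[0,7,0,7]
After op 7 (/): stack=[1] mem=[0,7,0,7]
After op 8 (push 5): stack=[1,5] mem=[0,7,0,7]
After op 9 (pop): stack=[1] mem=[0,7,0,7]
After op 10 (dup): stack=[1,1] mem=[0,7,0,7]
After op 11 (swap): stack=[1,1] mem=[0,7,0,7]
After op 12 (-): stack=[0] mem=[0,7,0,7]
After op 13 (RCL M3): stack=[0,7] mem=[0,7,0,7]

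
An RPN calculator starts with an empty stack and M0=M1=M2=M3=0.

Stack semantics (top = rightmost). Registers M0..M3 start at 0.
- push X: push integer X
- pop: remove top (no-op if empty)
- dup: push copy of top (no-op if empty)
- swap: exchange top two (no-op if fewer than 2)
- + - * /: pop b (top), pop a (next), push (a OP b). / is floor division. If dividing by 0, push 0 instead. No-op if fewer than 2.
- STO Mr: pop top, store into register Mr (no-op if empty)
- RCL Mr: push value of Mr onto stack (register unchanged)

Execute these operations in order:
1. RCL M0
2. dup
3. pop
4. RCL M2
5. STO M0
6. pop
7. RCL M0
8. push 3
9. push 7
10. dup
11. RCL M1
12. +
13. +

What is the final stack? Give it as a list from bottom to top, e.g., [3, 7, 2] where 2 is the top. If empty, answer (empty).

Answer: [0, 3, 14]

Derivation:
After op 1 (RCL M0): stack=[0] mem=[0,0,0,0]
After op 2 (dup): stack=[0,0] mem=[0,0,0,0]
After op 3 (pop): stack=[0] mem=[0,0,0,0]
After op 4 (RCL M2): stack=[0,0] mem=[0,0,0,0]
After op 5 (STO M0): stack=[0] mem=[0,0,0,0]
After op 6 (pop): stack=[empty] mem=[0,0,0,0]
After op 7 (RCL M0): stack=[0] mem=[0,0,0,0]
After op 8 (push 3): stack=[0,3] mem=[0,0,0,0]
After op 9 (push 7): stack=[0,3,7] mem=[0,0,0,0]
After op 10 (dup): stack=[0,3,7,7] mem=[0,0,0,0]
After op 11 (RCL M1): stack=[0,3,7,7,0] mem=[0,0,0,0]
After op 12 (+): stack=[0,3,7,7] mem=[0,0,0,0]
After op 13 (+): stack=[0,3,14] mem=[0,0,0,0]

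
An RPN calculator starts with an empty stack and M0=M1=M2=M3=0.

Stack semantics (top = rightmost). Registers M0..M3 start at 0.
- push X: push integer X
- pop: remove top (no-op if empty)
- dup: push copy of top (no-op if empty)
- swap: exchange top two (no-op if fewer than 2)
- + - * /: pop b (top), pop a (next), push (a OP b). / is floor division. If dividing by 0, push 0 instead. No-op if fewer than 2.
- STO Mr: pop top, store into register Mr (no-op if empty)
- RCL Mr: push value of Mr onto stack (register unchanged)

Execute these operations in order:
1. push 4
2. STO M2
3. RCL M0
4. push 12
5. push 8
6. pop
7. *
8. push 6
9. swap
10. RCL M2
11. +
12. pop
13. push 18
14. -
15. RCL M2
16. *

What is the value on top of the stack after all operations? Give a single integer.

After op 1 (push 4): stack=[4] mem=[0,0,0,0]
After op 2 (STO M2): stack=[empty] mem=[0,0,4,0]
After op 3 (RCL M0): stack=[0] mem=[0,0,4,0]
After op 4 (push 12): stack=[0,12] mem=[0,0,4,0]
After op 5 (push 8): stack=[0,12,8] mem=[0,0,4,0]
After op 6 (pop): stack=[0,12] mem=[0,0,4,0]
After op 7 (*): stack=[0] mem=[0,0,4,0]
After op 8 (push 6): stack=[0,6] mem=[0,0,4,0]
After op 9 (swap): stack=[6,0] mem=[0,0,4,0]
After op 10 (RCL M2): stack=[6,0,4] mem=[0,0,4,0]
After op 11 (+): stack=[6,4] mem=[0,0,4,0]
After op 12 (pop): stack=[6] mem=[0,0,4,0]
After op 13 (push 18): stack=[6,18] mem=[0,0,4,0]
After op 14 (-): stack=[-12] mem=[0,0,4,0]
After op 15 (RCL M2): stack=[-12,4] mem=[0,0,4,0]
After op 16 (*): stack=[-48] mem=[0,0,4,0]

Answer: -48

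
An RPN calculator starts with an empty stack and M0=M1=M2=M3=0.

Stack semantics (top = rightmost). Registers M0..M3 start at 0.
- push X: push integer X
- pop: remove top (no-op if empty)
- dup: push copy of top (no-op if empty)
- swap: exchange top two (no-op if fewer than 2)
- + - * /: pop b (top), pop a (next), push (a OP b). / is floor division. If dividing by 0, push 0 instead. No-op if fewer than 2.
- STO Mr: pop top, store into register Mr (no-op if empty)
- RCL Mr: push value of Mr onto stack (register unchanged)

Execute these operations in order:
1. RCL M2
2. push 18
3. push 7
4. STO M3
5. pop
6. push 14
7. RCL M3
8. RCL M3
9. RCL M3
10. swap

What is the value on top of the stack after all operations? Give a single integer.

Answer: 7

Derivation:
After op 1 (RCL M2): stack=[0] mem=[0,0,0,0]
After op 2 (push 18): stack=[0,18] mem=[0,0,0,0]
After op 3 (push 7): stack=[0,18,7] mem=[0,0,0,0]
After op 4 (STO M3): stack=[0,18] mem=[0,0,0,7]
After op 5 (pop): stack=[0] mem=[0,0,0,7]
After op 6 (push 14): stack=[0,14] mem=[0,0,0,7]
After op 7 (RCL M3): stack=[0,14,7] mem=[0,0,0,7]
After op 8 (RCL M3): stack=[0,14,7,7] mem=[0,0,0,7]
After op 9 (RCL M3): stack=[0,14,7,7,7] mem=[0,0,0,7]
After op 10 (swap): stack=[0,14,7,7,7] mem=[0,0,0,7]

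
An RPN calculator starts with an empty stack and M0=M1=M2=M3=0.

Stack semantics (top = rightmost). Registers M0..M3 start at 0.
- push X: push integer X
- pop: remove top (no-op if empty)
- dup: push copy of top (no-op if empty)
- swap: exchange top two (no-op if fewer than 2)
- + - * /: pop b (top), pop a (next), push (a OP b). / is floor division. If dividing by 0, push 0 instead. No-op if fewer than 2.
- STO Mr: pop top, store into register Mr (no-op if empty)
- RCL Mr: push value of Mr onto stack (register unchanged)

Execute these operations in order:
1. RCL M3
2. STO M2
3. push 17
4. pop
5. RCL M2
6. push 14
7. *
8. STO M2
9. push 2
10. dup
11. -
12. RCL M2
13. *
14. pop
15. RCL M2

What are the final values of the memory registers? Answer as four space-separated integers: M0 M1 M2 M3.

Answer: 0 0 0 0

Derivation:
After op 1 (RCL M3): stack=[0] mem=[0,0,0,0]
After op 2 (STO M2): stack=[empty] mem=[0,0,0,0]
After op 3 (push 17): stack=[17] mem=[0,0,0,0]
After op 4 (pop): stack=[empty] mem=[0,0,0,0]
After op 5 (RCL M2): stack=[0] mem=[0,0,0,0]
After op 6 (push 14): stack=[0,14] mem=[0,0,0,0]
After op 7 (*): stack=[0] mem=[0,0,0,0]
After op 8 (STO M2): stack=[empty] mem=[0,0,0,0]
After op 9 (push 2): stack=[2] mem=[0,0,0,0]
After op 10 (dup): stack=[2,2] mem=[0,0,0,0]
After op 11 (-): stack=[0] mem=[0,0,0,0]
After op 12 (RCL M2): stack=[0,0] mem=[0,0,0,0]
After op 13 (*): stack=[0] mem=[0,0,0,0]
After op 14 (pop): stack=[empty] mem=[0,0,0,0]
After op 15 (RCL M2): stack=[0] mem=[0,0,0,0]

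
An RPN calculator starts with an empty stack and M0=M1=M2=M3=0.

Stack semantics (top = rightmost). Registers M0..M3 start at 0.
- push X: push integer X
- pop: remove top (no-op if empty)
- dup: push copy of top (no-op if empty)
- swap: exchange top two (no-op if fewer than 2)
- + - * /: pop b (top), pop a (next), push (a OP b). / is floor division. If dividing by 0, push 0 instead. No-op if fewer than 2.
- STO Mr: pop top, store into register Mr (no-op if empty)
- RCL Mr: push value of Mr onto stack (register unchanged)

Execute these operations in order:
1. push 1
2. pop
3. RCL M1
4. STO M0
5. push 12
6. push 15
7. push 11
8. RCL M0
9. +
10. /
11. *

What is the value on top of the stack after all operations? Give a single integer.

After op 1 (push 1): stack=[1] mem=[0,0,0,0]
After op 2 (pop): stack=[empty] mem=[0,0,0,0]
After op 3 (RCL M1): stack=[0] mem=[0,0,0,0]
After op 4 (STO M0): stack=[empty] mem=[0,0,0,0]
After op 5 (push 12): stack=[12] mem=[0,0,0,0]
After op 6 (push 15): stack=[12,15] mem=[0,0,0,0]
After op 7 (push 11): stack=[12,15,11] mem=[0,0,0,0]
After op 8 (RCL M0): stack=[12,15,11,0] mem=[0,0,0,0]
After op 9 (+): stack=[12,15,11] mem=[0,0,0,0]
After op 10 (/): stack=[12,1] mem=[0,0,0,0]
After op 11 (*): stack=[12] mem=[0,0,0,0]

Answer: 12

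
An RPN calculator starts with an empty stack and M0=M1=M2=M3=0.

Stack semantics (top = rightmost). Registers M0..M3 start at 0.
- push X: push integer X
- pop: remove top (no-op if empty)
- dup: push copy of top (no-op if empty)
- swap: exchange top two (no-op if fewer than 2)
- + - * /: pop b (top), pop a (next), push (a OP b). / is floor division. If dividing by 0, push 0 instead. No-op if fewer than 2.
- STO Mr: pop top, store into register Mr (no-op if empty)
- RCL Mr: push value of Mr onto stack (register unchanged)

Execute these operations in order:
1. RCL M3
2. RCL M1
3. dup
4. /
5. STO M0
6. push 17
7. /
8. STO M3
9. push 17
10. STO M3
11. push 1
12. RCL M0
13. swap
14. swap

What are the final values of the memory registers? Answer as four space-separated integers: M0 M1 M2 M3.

After op 1 (RCL M3): stack=[0] mem=[0,0,0,0]
After op 2 (RCL M1): stack=[0,0] mem=[0,0,0,0]
After op 3 (dup): stack=[0,0,0] mem=[0,0,0,0]
After op 4 (/): stack=[0,0] mem=[0,0,0,0]
After op 5 (STO M0): stack=[0] mem=[0,0,0,0]
After op 6 (push 17): stack=[0,17] mem=[0,0,0,0]
After op 7 (/): stack=[0] mem=[0,0,0,0]
After op 8 (STO M3): stack=[empty] mem=[0,0,0,0]
After op 9 (push 17): stack=[17] mem=[0,0,0,0]
After op 10 (STO M3): stack=[empty] mem=[0,0,0,17]
After op 11 (push 1): stack=[1] mem=[0,0,0,17]
After op 12 (RCL M0): stack=[1,0] mem=[0,0,0,17]
After op 13 (swap): stack=[0,1] mem=[0,0,0,17]
After op 14 (swap): stack=[1,0] mem=[0,0,0,17]

Answer: 0 0 0 17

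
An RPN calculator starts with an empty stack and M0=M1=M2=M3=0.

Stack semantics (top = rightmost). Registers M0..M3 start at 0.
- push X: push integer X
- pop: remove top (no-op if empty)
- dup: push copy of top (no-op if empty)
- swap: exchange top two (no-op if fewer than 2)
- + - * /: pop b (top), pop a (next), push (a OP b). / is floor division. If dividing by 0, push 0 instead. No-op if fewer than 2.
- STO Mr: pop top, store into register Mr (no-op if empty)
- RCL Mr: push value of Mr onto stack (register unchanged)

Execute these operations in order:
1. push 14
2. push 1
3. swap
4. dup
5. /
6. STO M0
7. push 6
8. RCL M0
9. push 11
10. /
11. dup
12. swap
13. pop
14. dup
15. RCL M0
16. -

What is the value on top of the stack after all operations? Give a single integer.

After op 1 (push 14): stack=[14] mem=[0,0,0,0]
After op 2 (push 1): stack=[14,1] mem=[0,0,0,0]
After op 3 (swap): stack=[1,14] mem=[0,0,0,0]
After op 4 (dup): stack=[1,14,14] mem=[0,0,0,0]
After op 5 (/): stack=[1,1] mem=[0,0,0,0]
After op 6 (STO M0): stack=[1] mem=[1,0,0,0]
After op 7 (push 6): stack=[1,6] mem=[1,0,0,0]
After op 8 (RCL M0): stack=[1,6,1] mem=[1,0,0,0]
After op 9 (push 11): stack=[1,6,1,11] mem=[1,0,0,0]
After op 10 (/): stack=[1,6,0] mem=[1,0,0,0]
After op 11 (dup): stack=[1,6,0,0] mem=[1,0,0,0]
After op 12 (swap): stack=[1,6,0,0] mem=[1,0,0,0]
After op 13 (pop): stack=[1,6,0] mem=[1,0,0,0]
After op 14 (dup): stack=[1,6,0,0] mem=[1,0,0,0]
After op 15 (RCL M0): stack=[1,6,0,0,1] mem=[1,0,0,0]
After op 16 (-): stack=[1,6,0,-1] mem=[1,0,0,0]

Answer: -1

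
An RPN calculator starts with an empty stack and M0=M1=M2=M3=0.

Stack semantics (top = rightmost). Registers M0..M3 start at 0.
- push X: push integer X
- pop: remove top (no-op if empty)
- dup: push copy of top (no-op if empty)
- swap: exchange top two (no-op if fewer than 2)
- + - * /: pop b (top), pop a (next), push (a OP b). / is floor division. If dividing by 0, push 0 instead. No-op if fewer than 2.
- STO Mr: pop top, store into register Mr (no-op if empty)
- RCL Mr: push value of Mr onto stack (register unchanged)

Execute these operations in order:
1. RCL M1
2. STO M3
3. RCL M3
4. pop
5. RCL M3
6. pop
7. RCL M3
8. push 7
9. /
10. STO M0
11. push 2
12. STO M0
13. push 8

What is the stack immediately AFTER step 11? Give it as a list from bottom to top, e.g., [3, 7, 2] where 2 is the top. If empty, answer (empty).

After op 1 (RCL M1): stack=[0] mem=[0,0,0,0]
After op 2 (STO M3): stack=[empty] mem=[0,0,0,0]
After op 3 (RCL M3): stack=[0] mem=[0,0,0,0]
After op 4 (pop): stack=[empty] mem=[0,0,0,0]
After op 5 (RCL M3): stack=[0] mem=[0,0,0,0]
After op 6 (pop): stack=[empty] mem=[0,0,0,0]
After op 7 (RCL M3): stack=[0] mem=[0,0,0,0]
After op 8 (push 7): stack=[0,7] mem=[0,0,0,0]
After op 9 (/): stack=[0] mem=[0,0,0,0]
After op 10 (STO M0): stack=[empty] mem=[0,0,0,0]
After op 11 (push 2): stack=[2] mem=[0,0,0,0]

[2]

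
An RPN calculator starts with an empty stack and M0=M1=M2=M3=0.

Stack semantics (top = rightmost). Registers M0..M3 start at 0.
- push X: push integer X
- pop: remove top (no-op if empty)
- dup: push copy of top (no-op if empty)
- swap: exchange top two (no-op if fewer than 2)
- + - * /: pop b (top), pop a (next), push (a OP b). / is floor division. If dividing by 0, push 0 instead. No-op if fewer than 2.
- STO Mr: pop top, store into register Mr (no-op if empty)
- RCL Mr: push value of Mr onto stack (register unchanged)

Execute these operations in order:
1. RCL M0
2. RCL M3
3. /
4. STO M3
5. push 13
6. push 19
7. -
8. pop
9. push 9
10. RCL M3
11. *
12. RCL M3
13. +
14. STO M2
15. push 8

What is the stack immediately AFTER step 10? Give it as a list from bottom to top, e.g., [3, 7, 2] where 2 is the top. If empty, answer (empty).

After op 1 (RCL M0): stack=[0] mem=[0,0,0,0]
After op 2 (RCL M3): stack=[0,0] mem=[0,0,0,0]
After op 3 (/): stack=[0] mem=[0,0,0,0]
After op 4 (STO M3): stack=[empty] mem=[0,0,0,0]
After op 5 (push 13): stack=[13] mem=[0,0,0,0]
After op 6 (push 19): stack=[13,19] mem=[0,0,0,0]
After op 7 (-): stack=[-6] mem=[0,0,0,0]
After op 8 (pop): stack=[empty] mem=[0,0,0,0]
After op 9 (push 9): stack=[9] mem=[0,0,0,0]
After op 10 (RCL M3): stack=[9,0] mem=[0,0,0,0]

[9, 0]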